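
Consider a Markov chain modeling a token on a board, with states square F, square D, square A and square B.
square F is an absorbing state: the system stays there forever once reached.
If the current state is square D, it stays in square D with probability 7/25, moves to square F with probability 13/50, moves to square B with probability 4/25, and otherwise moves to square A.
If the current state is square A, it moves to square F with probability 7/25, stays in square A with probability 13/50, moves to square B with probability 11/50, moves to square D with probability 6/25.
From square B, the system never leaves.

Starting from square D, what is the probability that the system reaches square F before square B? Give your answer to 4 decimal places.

Let h(s) be the probability of absorption at square F starting from transient state s. Then h(square F) = 1 and h(square B) = 0. By first-step analysis:
h(square D) = 0.26·1 + 0.28·h(square D) + 0.3·h(square A) + 0.16·0
h(square A) = 0.28·1 + 0.24·h(square D) + 0.26·h(square A) + 0.22·0
Solving: h(square D) = 0.5998, h(square A) = 0.5729.
Starting from square D, the probability is 0.5998.

0.5998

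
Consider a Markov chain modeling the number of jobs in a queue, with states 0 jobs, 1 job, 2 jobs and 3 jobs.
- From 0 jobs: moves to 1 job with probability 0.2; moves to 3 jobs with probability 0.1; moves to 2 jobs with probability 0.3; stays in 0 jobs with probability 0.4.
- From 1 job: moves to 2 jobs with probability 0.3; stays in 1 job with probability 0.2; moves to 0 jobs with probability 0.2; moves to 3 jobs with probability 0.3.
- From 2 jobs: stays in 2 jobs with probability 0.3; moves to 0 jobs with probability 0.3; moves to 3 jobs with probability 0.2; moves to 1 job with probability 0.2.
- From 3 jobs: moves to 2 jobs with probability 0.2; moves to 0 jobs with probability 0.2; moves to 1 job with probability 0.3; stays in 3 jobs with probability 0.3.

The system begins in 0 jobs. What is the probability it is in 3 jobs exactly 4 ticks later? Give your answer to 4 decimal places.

0.2137

Propagate the distribution vector 4 ticks from 0 jobs.
After 0 ticks: (1.0000, 0.0000, 0.0000, 0.0000)
After 1 tick: (0.4000, 0.2000, 0.3000, 0.1000)
After 2 ticks: (0.3100, 0.2100, 0.2900, 0.1900)
After 3 ticks: (0.2910, 0.2190, 0.2810, 0.2090)
After 4 ticks: (0.2863, 0.2209, 0.2791, 0.2137)
P(in 3 jobs after 4 ticks) = 0.2137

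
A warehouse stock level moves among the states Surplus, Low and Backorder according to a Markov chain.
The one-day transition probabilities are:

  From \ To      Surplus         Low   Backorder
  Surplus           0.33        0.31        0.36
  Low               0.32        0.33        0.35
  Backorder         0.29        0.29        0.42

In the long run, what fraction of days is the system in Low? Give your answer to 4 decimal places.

0.3086

Let the stationary distribution be π with π = πP and π_1 + π_2 + π_3 = 1.
π_1 = 0.33·π_1 + 0.32·π_2 + 0.29·π_3
π_2 = 0.31·π_1 + 0.33·π_2 + 0.29·π_3
Solving with the normalization constraint gives π = (0.3117, 0.3086, 0.3797).
So the stationary probability of Low is 0.3086.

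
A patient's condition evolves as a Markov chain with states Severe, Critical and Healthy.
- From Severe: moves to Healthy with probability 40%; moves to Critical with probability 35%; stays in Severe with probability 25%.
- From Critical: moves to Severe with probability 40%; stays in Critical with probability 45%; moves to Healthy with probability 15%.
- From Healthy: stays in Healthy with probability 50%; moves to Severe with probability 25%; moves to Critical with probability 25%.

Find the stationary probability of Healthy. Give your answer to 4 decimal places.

Let the stationary distribution be π with π = πP and π_1 + π_2 + π_3 = 1.
π_1 = 0.25·π_1 + 0.4·π_2 + 0.25·π_3
π_2 = 0.35·π_1 + 0.45·π_2 + 0.25·π_3
Solving with the normalization constraint gives π = (0.3025, 0.3503, 0.3471).
So the stationary probability of Healthy is 0.3471.

0.3471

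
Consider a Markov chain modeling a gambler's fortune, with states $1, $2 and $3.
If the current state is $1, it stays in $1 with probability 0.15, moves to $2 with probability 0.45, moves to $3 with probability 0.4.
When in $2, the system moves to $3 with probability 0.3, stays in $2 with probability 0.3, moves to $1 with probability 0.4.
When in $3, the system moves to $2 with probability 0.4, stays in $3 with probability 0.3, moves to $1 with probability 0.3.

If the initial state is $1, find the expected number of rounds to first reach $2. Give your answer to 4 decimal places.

2.3158

Let t(s) be the expected number of rounds to first reach $2 from state s, with t($2) = 0. Conditioning on the first round:
t($1) = 1 + 0.15·t($1) + 0.4·t($3)
t($3) = 1 + 0.3·t($1) + 0.3·t($3)
Solving: t($1) = 2.3158, t($3) = 2.4211.
Expected rounds from $1 to $2: 2.3158.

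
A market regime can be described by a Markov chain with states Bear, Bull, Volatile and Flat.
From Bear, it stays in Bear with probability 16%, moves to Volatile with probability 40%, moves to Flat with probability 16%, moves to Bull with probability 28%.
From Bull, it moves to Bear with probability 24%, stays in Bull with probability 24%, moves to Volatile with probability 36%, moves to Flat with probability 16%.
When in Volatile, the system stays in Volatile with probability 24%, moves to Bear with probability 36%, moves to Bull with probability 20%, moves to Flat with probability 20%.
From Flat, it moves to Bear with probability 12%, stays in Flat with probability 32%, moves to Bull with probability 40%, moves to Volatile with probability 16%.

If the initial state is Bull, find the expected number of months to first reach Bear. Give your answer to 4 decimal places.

4.0046

Let t(s) be the expected number of months to first reach Bear from state s, with t(Bear) = 0. Conditioning on the first month:
t(Bull) = 1 + 0.24·t(Bull) + 0.36·t(Volatile) + 0.16·t(Flat)
t(Volatile) = 1 + 0.2·t(Bull) + 0.24·t(Volatile) + 0.2·t(Flat)
t(Flat) = 1 + 0.4·t(Bull) + 0.16·t(Volatile) + 0.32·t(Flat)
Solving: t(Bull) = 4.0046, t(Volatile) = 3.5994, t(Flat) = 4.6731.
Expected months from Bull to Bear: 4.0046.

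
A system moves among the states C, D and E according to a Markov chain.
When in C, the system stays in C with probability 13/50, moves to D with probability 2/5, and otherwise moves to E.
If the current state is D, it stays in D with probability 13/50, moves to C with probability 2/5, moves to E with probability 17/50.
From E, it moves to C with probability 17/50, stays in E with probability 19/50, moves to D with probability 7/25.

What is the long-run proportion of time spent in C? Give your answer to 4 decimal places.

0.3322

Let the stationary distribution be π with π = πP and π_1 + π_2 + π_3 = 1.
π_1 = 0.26·π_1 + 0.4·π_2 + 0.34·π_3
π_2 = 0.4·π_1 + 0.26·π_2 + 0.28·π_3
Solving with the normalization constraint gives π = (0.3322, 0.3136, 0.3542).
So the stationary probability of C is 0.3322.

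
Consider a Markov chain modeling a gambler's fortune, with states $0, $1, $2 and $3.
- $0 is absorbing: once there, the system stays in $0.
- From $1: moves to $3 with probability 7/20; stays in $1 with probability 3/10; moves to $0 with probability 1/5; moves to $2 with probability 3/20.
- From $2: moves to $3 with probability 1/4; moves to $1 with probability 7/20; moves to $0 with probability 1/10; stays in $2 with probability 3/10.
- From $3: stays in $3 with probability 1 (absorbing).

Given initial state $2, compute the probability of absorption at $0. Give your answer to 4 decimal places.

Let h(s) be the probability of absorption at $0 starting from transient state s. Then h($0) = 1 and h($3) = 0. By first-step analysis:
h($1) = 0.2·1 + 0.3·h($1) + 0.15·h($2) + 0.35·0
h($2) = 0.1·1 + 0.35·h($1) + 0.3·h($2) + 0.25·0
Solving: h($1) = 0.3543, h($2) = 0.3200.
Starting from $2, the probability is 0.3200.

0.3200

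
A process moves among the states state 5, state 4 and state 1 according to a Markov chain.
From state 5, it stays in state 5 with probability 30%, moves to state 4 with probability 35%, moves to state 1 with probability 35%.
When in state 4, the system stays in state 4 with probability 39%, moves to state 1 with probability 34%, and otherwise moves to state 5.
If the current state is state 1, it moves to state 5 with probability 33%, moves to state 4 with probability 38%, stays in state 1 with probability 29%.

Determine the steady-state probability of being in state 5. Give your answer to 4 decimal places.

0.2986

Let the stationary distribution be π with π = πP and π_1 + π_2 + π_3 = 1.
π_1 = 0.3·π_1 + 0.27·π_2 + 0.33·π_3
π_2 = 0.35·π_1 + 0.39·π_2 + 0.38·π_3
Solving with the normalization constraint gives π = (0.2986, 0.3748, 0.3267).
So the stationary probability of state 5 is 0.2986.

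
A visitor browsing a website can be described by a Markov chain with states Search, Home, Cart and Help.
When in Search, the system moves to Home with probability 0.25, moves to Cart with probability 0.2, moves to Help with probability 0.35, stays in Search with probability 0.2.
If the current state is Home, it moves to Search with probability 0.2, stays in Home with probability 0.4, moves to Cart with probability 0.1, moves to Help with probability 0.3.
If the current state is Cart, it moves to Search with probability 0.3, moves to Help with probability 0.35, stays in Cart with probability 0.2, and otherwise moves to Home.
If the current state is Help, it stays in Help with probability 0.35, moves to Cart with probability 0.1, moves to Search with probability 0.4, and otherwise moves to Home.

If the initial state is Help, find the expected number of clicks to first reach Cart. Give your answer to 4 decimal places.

7.7311

Let t(s) be the expected number of clicks to first reach Cart from state s, with t(Cart) = 0. Conditioning on the first click:
t(Search) = 1 + 0.2·t(Search) + 0.25·t(Home) + 0.35·t(Help)
t(Home) = 1 + 0.2·t(Search) + 0.4·t(Home) + 0.3·t(Help)
t(Help) = 1 + 0.4·t(Search) + 0.15·t(Home) + 0.35·t(Help)
Solving: t(Search) = 7.1008, t(Home) = 7.8992, t(Help) = 7.7311.
Expected clicks from Help to Cart: 7.7311.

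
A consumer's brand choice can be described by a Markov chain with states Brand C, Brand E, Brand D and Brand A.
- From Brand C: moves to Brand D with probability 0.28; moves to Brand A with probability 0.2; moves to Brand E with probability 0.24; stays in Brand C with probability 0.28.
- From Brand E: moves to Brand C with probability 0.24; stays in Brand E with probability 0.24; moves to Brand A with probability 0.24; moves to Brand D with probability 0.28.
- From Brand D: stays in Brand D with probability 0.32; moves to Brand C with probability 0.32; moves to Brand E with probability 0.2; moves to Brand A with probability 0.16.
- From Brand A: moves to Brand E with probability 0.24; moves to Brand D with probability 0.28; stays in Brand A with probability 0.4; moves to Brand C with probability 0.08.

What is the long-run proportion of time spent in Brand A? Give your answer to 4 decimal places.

0.2468

Let the stationary distribution be π with π = πP and π_1 + π_2 + π_3 + π_4 = 1.
π_1 = 0.28·π_1 + 0.24·π_2 + 0.32·π_3 + 0.08·π_4
π_2 = 0.24·π_1 + 0.24·π_2 + 0.2·π_3 + 0.24·π_4
π_3 = 0.28·π_1 + 0.28·π_2 + 0.32·π_3 + 0.28·π_4
Solving with the normalization constraint gives π = (0.2332, 0.2283, 0.2917, 0.2468).
So the stationary probability of Brand A is 0.2468.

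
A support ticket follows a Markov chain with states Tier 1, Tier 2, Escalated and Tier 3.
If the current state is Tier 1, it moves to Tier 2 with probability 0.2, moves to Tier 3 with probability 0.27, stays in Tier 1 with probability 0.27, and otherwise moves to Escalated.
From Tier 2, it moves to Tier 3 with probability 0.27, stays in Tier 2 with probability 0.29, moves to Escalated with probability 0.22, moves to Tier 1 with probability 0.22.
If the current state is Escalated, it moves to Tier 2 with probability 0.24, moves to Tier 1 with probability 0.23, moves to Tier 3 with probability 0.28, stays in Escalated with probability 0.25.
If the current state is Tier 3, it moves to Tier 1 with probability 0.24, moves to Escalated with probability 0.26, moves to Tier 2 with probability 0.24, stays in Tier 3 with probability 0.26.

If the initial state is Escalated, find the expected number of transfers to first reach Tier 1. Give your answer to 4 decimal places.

4.3442

Let t(s) be the expected number of transfers to first reach Tier 1 from state s, with t(Tier 1) = 0. Conditioning on the first transfer:
t(Tier 2) = 1 + 0.29·t(Tier 2) + 0.22·t(Escalated) + 0.27·t(Tier 3)
t(Escalated) = 1 + 0.24·t(Tier 2) + 0.25·t(Escalated) + 0.28·t(Tier 3)
t(Tier 3) = 1 + 0.24·t(Tier 2) + 0.26·t(Escalated) + 0.26·t(Tier 3)
Solving: t(Tier 2) = 4.3903, t(Escalated) = 4.3442, t(Tier 3) = 4.3016.
Expected transfers from Escalated to Tier 1: 4.3442.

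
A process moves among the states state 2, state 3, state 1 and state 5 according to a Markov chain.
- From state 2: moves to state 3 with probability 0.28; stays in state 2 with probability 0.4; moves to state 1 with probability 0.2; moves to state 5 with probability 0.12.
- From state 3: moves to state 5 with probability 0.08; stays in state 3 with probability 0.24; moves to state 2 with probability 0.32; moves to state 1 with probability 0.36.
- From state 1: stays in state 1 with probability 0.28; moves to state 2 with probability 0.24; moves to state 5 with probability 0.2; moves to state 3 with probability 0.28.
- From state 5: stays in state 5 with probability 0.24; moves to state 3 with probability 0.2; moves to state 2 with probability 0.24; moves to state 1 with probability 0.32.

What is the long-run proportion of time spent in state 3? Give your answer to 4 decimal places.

0.2577

Let the stationary distribution be π with π = πP and π_1 + π_2 + π_3 + π_4 = 1.
π_1 = 0.4·π_1 + 0.32·π_2 + 0.24·π_3 + 0.24·π_4
π_2 = 0.28·π_1 + 0.24·π_2 + 0.28·π_3 + 0.2·π_4
π_3 = 0.2·π_1 + 0.36·π_2 + 0.28·π_3 + 0.32·π_4
Solving with the normalization constraint gives π = (0.3103, 0.2577, 0.2818, 0.1503).
So the stationary probability of state 3 is 0.2577.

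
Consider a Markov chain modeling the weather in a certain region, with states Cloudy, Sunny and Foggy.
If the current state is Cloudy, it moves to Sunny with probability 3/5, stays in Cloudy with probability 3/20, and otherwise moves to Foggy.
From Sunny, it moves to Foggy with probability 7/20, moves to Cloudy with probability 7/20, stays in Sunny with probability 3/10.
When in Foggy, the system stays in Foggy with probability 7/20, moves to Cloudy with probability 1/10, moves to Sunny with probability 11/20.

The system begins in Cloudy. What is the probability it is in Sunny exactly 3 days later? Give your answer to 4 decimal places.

Propagate the distribution vector 3 days from Cloudy.
After 0 days: (1.0000, 0.0000, 0.0000)
After 1 day: (0.1500, 0.6000, 0.2500)
After 2 days: (0.2575, 0.4075, 0.3350)
After 3 days: (0.2148, 0.4610, 0.3243)
P(in Sunny after 3 days) = 0.4610

0.4610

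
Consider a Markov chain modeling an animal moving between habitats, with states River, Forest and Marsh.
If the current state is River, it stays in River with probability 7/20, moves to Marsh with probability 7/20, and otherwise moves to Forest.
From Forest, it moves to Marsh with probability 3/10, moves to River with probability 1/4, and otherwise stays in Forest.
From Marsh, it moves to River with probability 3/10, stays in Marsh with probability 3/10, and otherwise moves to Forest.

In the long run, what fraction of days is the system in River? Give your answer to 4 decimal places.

Let the stationary distribution be π with π = πP and π_1 + π_2 + π_3 = 1.
π_1 = 0.35·π_1 + 0.25·π_2 + 0.3·π_3
π_2 = 0.3·π_1 + 0.45·π_2 + 0.4·π_3
Solving with the normalization constraint gives π = (0.2953, 0.3900, 0.3148).
So the stationary probability of River is 0.2953.

0.2953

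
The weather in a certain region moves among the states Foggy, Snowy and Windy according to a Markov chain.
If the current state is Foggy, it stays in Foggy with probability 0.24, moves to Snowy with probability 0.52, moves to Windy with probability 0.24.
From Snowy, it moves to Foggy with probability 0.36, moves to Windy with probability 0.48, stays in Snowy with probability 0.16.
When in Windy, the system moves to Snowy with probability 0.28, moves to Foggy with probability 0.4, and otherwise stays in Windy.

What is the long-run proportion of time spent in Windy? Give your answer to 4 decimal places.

Let the stationary distribution be π with π = πP and π_1 + π_2 + π_3 = 1.
π_1 = 0.24·π_1 + 0.36·π_2 + 0.4·π_3
π_2 = 0.52·π_1 + 0.16·π_2 + 0.28·π_3
Solving with the normalization constraint gives π = (0.3337, 0.3215, 0.3447).
So the stationary probability of Windy is 0.3447.

0.3447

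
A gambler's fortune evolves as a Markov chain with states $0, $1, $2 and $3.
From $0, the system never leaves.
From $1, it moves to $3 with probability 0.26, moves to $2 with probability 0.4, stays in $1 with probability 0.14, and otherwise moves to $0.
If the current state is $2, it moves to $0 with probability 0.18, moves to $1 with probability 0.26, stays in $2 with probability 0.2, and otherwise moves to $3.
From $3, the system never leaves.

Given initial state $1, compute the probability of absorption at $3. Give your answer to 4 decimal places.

Let h(s) be the probability of absorption at $3 starting from transient state s. Then h($3) = 1 and h($0) = 0. By first-step analysis:
h($1) = 0.2·0 + 0.14·h($1) + 0.4·h($2) + 0.26·1
h($2) = 0.18·0 + 0.26·h($1) + 0.2·h($2) + 0.36·1
Solving: h($1) = 0.6027, h($2) = 0.6459.
Starting from $1, the probability is 0.6027.

0.6027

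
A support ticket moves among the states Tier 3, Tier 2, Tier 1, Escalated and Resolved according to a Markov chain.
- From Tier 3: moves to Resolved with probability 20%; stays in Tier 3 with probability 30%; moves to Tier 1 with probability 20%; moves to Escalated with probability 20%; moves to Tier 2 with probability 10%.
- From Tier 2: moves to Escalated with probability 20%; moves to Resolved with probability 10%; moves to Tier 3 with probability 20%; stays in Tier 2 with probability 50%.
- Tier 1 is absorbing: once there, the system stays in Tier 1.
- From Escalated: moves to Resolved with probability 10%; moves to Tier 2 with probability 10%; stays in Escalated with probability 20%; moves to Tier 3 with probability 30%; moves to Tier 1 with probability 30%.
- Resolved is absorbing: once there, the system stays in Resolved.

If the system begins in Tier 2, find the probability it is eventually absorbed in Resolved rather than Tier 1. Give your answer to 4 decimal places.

0.5333

Let h(s) be the probability of absorption at Resolved starting from transient state s. Then h(Resolved) = 1 and h(Tier 1) = 0. By first-step analysis:
h(Tier 3) = 0.3·h(Tier 3) + 0.1·h(Tier 2) + 0.2·0 + 0.2·h(Escalated) + 0.2·1
h(Tier 2) = 0.2·h(Tier 3) + 0.5·h(Tier 2) + 0.2·h(Escalated) + 0.1·1
h(Escalated) = 0.3·h(Tier 3) + 0.1·h(Tier 2) + 0.3·0 + 0.2·h(Escalated) + 0.1·1
Solving: h(Tier 3) = 0.4667, h(Tier 2) = 0.5333, h(Escalated) = 0.3667.
Starting from Tier 2, the probability is 0.5333.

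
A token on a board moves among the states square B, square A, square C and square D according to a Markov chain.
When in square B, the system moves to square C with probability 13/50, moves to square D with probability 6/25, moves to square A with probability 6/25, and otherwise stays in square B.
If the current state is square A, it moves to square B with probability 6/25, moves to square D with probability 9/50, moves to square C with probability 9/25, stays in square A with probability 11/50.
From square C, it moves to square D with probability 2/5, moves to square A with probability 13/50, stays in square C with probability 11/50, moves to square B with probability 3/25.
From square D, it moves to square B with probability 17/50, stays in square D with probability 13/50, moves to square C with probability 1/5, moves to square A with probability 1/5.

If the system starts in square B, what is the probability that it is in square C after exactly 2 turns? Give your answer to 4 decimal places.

Propagate the distribution vector 2 turns from square B.
After 0 turns: (1.0000, 0.0000, 0.0000, 0.0000)
After 1 turn: (0.2600, 0.2400, 0.2600, 0.2400)
After 2 turns: (0.2380, 0.2308, 0.2592, 0.2720)
P(in square C after 2 turns) = 0.2592

0.2592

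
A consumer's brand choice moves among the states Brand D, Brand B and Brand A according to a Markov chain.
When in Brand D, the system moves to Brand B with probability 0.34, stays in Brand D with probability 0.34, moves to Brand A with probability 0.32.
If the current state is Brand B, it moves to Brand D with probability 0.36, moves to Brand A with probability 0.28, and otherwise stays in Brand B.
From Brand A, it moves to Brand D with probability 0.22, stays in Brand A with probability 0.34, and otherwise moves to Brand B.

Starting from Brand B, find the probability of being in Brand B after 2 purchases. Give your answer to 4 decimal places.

Sum over the intermediate state after 1 purchase:
P = P(Brand B→Brand D)·P(Brand D→Brand B) + P(Brand B→Brand B)·P(Brand B→Brand B) + P(Brand B→Brand A)·P(Brand A→Brand B)
  = 0.36×0.34 + 0.36×0.36 + 0.28×0.44
  = 0.1224 + 0.1296 + 0.1232 = 0.3752

0.3752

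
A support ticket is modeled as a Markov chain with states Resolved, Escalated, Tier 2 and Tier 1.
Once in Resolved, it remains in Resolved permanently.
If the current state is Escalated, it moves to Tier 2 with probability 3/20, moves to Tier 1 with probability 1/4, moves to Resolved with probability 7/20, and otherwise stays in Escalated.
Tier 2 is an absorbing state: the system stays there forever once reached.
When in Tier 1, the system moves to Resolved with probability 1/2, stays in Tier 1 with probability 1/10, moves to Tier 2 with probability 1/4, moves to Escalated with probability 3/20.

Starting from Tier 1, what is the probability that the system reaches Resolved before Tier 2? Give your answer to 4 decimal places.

0.6706

Let h(s) be the probability of absorption at Resolved starting from transient state s. Then h(Resolved) = 1 and h(Tier 2) = 0. By first-step analysis:
h(Escalated) = 0.35·1 + 0.25·h(Escalated) + 0.15·0 + 0.25·h(Tier 1)
h(Tier 1) = 0.5·1 + 0.15·h(Escalated) + 0.25·0 + 0.1·h(Tier 1)
Solving: h(Escalated) = 0.6902, h(Tier 1) = 0.6706.
Starting from Tier 1, the probability is 0.6706.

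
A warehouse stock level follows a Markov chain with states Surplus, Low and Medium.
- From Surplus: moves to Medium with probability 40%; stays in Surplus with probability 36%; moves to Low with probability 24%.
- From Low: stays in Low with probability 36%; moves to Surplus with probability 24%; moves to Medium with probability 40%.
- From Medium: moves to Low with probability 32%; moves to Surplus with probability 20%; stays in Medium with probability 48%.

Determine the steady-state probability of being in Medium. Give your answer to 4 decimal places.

Let the stationary distribution be π with π = πP and π_1 + π_2 + π_3 = 1.
π_1 = 0.36·π_1 + 0.24·π_2 + 0.2·π_3
π_2 = 0.24·π_1 + 0.36·π_2 + 0.32·π_3
Solving with the normalization constraint gives π = (0.2530, 0.3123, 0.4348).
So the stationary probability of Medium is 0.4348.

0.4348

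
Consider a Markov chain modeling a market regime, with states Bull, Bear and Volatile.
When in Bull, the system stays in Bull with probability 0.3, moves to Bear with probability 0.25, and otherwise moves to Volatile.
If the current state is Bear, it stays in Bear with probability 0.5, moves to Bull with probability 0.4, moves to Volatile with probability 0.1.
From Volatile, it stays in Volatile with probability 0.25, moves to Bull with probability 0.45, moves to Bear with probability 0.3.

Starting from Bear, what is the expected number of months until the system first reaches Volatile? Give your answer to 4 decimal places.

Let t(s) be the expected number of months to first reach Volatile from state s, with t(Volatile) = 0. Conditioning on the first month:
t(Bull) = 1 + 0.3·t(Bull) + 0.25·t(Bear)
t(Bear) = 1 + 0.4·t(Bull) + 0.5·t(Bear)
Solving: t(Bull) = 3.0000, t(Bear) = 4.4000.
Expected months from Bear to Volatile: 4.4000.

4.4000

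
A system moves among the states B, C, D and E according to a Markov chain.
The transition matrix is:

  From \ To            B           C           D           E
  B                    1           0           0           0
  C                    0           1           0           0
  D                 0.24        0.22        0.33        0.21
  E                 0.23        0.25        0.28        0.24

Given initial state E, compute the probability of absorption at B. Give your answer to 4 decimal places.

0.4913

Let h(s) be the probability of absorption at B starting from transient state s. Then h(B) = 1 and h(C) = 0. By first-step analysis:
h(D) = 0.24·1 + 0.22·0 + 0.33·h(D) + 0.21·h(E)
h(E) = 0.23·1 + 0.25·0 + 0.28·h(D) + 0.24·h(E)
Solving: h(D) = 0.5122, h(E) = 0.4913.
Starting from E, the probability is 0.4913.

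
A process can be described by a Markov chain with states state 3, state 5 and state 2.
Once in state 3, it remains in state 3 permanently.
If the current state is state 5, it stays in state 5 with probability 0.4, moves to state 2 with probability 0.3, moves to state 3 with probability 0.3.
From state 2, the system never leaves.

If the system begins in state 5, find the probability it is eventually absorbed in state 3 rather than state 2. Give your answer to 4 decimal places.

Let h(s) be the probability of absorption at state 3 starting from transient state s. Then h(state 3) = 1 and h(state 2) = 0. By first-step analysis:
h(state 5) = 0.3·1 + 0.4·h(state 5) + 0.3·0
Solving: h(state 5) = 0.5000.
Starting from state 5, the probability is 0.5000.

0.5000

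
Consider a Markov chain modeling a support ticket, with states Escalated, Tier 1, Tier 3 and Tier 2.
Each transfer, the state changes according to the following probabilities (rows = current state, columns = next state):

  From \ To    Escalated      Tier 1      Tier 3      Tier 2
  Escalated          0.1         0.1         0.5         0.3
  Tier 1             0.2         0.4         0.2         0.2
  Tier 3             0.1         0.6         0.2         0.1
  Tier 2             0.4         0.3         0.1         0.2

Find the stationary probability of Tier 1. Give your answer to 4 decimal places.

Let the stationary distribution be π with π = πP and π_1 + π_2 + π_3 + π_4 = 1.
π_1 = 0.1·π_1 + 0.2·π_2 + 0.1·π_3 + 0.4·π_4
π_2 = 0.1·π_1 + 0.4·π_2 + 0.6·π_3 + 0.3·π_4
π_3 = 0.5·π_1 + 0.2·π_2 + 0.2·π_3 + 0.1·π_4
Solving with the normalization constraint gives π = (0.1957, 0.3696, 0.2391, 0.1957).
So the stationary probability of Tier 1 is 0.3696.

0.3696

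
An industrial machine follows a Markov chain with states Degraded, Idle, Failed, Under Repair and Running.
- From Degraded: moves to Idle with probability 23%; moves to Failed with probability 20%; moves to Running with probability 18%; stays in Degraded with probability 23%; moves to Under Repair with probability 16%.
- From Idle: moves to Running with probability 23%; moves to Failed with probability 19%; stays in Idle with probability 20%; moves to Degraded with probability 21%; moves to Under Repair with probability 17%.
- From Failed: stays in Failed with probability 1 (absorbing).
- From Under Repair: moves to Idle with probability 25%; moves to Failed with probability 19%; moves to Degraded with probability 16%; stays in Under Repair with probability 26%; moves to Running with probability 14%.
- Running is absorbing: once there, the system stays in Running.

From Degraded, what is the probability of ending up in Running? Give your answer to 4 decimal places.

Let h(s) be the probability of absorption at Running starting from transient state s. Then h(Running) = 1 and h(Failed) = 0. By first-step analysis:
h(Degraded) = 0.23·h(Degraded) + 0.23·h(Idle) + 0.2·0 + 0.16·h(Under Repair) + 0.18·1
h(Idle) = 0.21·h(Degraded) + 0.2·h(Idle) + 0.19·0 + 0.17·h(Under Repair) + 0.23·1
h(Under Repair) = 0.16·h(Degraded) + 0.25·h(Idle) + 0.19·0 + 0.26·h(Under Repair) + 0.14·1
Solving: h(Degraded) = 0.4845, h(Idle) = 0.5140, h(Under Repair) = 0.4676.
Starting from Degraded, the probability is 0.4845.

0.4845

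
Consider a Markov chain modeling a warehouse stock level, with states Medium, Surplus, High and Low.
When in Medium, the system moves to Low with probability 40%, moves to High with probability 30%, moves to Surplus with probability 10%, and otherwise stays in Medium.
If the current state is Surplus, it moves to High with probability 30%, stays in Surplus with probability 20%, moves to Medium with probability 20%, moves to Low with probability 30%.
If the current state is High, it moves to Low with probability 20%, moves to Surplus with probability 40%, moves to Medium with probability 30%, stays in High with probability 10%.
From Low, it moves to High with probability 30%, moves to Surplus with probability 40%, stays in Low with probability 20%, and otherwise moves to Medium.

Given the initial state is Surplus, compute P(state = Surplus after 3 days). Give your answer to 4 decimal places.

Propagate the distribution vector 3 days from Surplus.
After 0 days: (0.0000, 1.0000, 0.0000, 0.0000)
After 1 day: (0.2000, 0.2000, 0.3000, 0.3000)
After 2 days: (0.2000, 0.3000, 0.2400, 0.2600)
After 3 days: (0.1980, 0.2800, 0.2520, 0.2700)
P(in Surplus after 3 days) = 0.2800

0.2800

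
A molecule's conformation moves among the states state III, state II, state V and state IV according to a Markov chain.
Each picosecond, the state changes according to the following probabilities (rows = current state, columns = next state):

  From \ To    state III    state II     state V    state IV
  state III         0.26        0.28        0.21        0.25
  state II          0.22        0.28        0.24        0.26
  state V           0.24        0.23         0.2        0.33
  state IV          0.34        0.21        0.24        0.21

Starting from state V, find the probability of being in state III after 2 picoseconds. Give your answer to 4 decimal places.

0.2732

Propagate the distribution vector 2 picoseconds from state V.
After 0 picoseconds: (0.0000, 0.0000, 1.0000, 0.0000)
After 1 picosecond: (0.2400, 0.2300, 0.2000, 0.3300)
After 2 picoseconds: (0.2732, 0.2469, 0.2248, 0.2551)
P(in state III after 2 picoseconds) = 0.2732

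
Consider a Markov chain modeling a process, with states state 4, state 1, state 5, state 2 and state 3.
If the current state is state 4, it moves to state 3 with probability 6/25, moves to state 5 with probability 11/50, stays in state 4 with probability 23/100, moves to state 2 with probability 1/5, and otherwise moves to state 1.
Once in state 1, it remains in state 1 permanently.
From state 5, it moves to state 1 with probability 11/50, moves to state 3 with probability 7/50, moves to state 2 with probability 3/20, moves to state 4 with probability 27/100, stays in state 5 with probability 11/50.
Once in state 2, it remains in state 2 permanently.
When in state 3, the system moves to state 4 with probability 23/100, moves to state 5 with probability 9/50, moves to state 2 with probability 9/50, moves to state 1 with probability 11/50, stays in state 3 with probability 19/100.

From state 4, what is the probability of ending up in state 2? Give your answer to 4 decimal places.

Let h(s) be the probability of absorption at state 2 starting from transient state s. Then h(state 2) = 1 and h(state 1) = 0. By first-step analysis:
h(state 4) = 0.23·h(state 4) + 0.11·0 + 0.22·h(state 5) + 0.2·1 + 0.24·h(state 3)
h(state 5) = 0.27·h(state 4) + 0.22·0 + 0.22·h(state 5) + 0.15·1 + 0.14·h(state 3)
h(state 3) = 0.23·h(state 4) + 0.22·0 + 0.18·h(state 5) + 0.18·1 + 0.19·h(state 3)
Solving: h(state 4) = 0.5425, h(state 5) = 0.4662, h(state 3) = 0.4799.
Starting from state 4, the probability is 0.5425.

0.5425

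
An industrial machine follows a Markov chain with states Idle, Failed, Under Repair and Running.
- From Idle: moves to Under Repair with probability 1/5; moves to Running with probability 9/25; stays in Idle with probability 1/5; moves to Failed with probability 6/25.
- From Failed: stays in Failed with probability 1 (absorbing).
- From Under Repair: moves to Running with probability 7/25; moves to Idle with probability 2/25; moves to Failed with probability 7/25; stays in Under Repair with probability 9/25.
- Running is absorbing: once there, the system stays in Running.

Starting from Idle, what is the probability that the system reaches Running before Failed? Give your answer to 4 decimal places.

Let h(s) be the probability of absorption at Running starting from transient state s. Then h(Running) = 1 and h(Failed) = 0. By first-step analysis:
h(Idle) = 0.2·h(Idle) + 0.24·0 + 0.2·h(Under Repair) + 0.36·1
h(Under Repair) = 0.08·h(Idle) + 0.28·0 + 0.36·h(Under Repair) + 0.28·1
Solving: h(Idle) = 0.5774, h(Under Repair) = 0.5097.
Starting from Idle, the probability is 0.5774.

0.5774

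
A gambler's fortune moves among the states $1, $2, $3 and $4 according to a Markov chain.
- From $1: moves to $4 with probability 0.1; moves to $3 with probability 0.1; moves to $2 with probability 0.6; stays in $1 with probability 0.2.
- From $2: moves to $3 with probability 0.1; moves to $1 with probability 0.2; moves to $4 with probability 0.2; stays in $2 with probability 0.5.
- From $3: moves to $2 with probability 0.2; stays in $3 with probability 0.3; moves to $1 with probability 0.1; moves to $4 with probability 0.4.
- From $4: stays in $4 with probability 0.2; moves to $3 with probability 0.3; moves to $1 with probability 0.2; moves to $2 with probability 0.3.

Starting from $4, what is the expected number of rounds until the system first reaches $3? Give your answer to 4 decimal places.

Let t(s) be the expected number of rounds to first reach $3 from state s, with t($3) = 0. Conditioning on the first round:
t($1) = 1 + 0.2·t($1) + 0.6·t($2) + 0.1·t($4)
t($2) = 1 + 0.2·t($1) + 0.5·t($2) + 0.2·t($4)
t($4) = 1 + 0.2·t($1) + 0.3·t($2) + 0.2·t($4)
Solving: t($1) = 7.5000, t($2) = 7.3529, t($4) = 5.8824.
Expected rounds from $4 to $3: 5.8824.

5.8824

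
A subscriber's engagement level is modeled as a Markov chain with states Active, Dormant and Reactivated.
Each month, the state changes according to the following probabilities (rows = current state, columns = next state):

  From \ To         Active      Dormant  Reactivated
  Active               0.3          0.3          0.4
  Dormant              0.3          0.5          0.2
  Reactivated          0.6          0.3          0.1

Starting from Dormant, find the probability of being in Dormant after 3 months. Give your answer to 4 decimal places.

Propagate the distribution vector 3 months from Dormant.
After 0 months: (0.0000, 1.0000, 0.0000)
After 1 month: (0.3000, 0.5000, 0.2000)
After 2 months: (0.3600, 0.4000, 0.2400)
After 3 months: (0.3720, 0.3800, 0.2480)
P(in Dormant after 3 months) = 0.3800

0.3800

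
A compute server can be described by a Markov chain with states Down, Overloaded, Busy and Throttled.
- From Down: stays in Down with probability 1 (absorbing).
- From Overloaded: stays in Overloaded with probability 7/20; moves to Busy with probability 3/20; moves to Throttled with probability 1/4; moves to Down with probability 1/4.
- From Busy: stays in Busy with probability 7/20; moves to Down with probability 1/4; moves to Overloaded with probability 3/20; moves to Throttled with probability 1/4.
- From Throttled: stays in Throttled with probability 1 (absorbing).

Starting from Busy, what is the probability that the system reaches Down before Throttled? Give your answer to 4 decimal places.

0.5000

Let h(s) be the probability of absorption at Down starting from transient state s. Then h(Down) = 1 and h(Throttled) = 0. By first-step analysis:
h(Overloaded) = 0.25·1 + 0.35·h(Overloaded) + 0.15·h(Busy) + 0.25·0
h(Busy) = 0.25·1 + 0.15·h(Overloaded) + 0.35·h(Busy) + 0.25·0
Solving: h(Overloaded) = 0.5000, h(Busy) = 0.5000.
Starting from Busy, the probability is 0.5000.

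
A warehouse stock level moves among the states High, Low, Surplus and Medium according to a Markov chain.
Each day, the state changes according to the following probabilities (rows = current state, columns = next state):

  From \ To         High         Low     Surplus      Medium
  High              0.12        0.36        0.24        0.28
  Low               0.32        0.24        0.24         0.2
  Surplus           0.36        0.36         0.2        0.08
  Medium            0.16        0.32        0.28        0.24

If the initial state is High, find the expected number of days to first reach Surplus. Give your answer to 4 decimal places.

Let t(s) be the expected number of days to first reach Surplus from state s, with t(Surplus) = 0. Conditioning on the first day:
t(High) = 1 + 0.12·t(High) + 0.36·t(Low) + 0.28·t(Medium)
t(Low) = 1 + 0.32·t(High) + 0.24·t(Low) + 0.2·t(Medium)
t(Medium) = 1 + 0.16·t(High) + 0.32·t(Low) + 0.24·t(Medium)
Solving: t(High) = 4.0031, t(Low) = 4.0141, t(Medium) = 3.8487.
Expected days from High to Surplus: 4.0031.

4.0031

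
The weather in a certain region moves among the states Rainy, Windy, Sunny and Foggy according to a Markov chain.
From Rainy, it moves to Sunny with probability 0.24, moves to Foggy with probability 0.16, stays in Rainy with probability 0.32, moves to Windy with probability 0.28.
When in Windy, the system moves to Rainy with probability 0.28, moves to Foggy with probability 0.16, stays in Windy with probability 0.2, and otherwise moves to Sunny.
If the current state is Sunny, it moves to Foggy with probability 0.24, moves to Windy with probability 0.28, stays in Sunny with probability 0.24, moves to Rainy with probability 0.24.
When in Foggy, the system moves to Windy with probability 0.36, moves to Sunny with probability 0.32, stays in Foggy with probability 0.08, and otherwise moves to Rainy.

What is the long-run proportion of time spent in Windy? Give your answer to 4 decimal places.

Let the stationary distribution be π with π = πP and π_1 + π_2 + π_3 + π_4 = 1.
π_1 = 0.32·π_1 + 0.28·π_2 + 0.24·π_3 + 0.24·π_4
π_2 = 0.28·π_1 + 0.2·π_2 + 0.28·π_3 + 0.36·π_4
π_3 = 0.24·π_1 + 0.36·π_2 + 0.24·π_3 + 0.32·π_4
Solving with the normalization constraint gives π = (0.2727, 0.2718, 0.2862, 0.1693).
So the stationary probability of Windy is 0.2718.

0.2718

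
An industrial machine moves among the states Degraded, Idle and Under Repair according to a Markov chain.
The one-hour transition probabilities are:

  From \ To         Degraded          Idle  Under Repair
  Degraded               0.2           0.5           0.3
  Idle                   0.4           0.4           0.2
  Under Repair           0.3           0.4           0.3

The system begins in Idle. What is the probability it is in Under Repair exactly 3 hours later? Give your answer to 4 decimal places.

Propagate the distribution vector 3 hours from Idle.
After 0 hours: (0.0000, 1.0000, 0.0000)
After 1 hour: (0.4000, 0.4000, 0.2000)
After 2 hours: (0.3000, 0.4400, 0.2600)
After 3 hours: (0.3140, 0.4300, 0.2560)
P(in Under Repair after 3 hours) = 0.2560

0.2560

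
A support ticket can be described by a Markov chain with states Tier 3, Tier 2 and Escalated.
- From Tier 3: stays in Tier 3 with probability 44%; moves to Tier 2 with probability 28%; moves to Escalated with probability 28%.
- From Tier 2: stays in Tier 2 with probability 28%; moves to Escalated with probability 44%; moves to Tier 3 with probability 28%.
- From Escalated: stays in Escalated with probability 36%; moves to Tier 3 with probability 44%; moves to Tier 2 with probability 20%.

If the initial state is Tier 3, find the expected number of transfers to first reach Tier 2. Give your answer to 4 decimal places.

3.9116

Let t(s) be the expected number of transfers to first reach Tier 2 from state s, with t(Tier 2) = 0. Conditioning on the first transfer:
t(Tier 3) = 1 + 0.44·t(Tier 3) + 0.28·t(Escalated)
t(Escalated) = 1 + 0.44·t(Tier 3) + 0.36·t(Escalated)
Solving: t(Tier 3) = 3.9116, t(Escalated) = 4.2517.
Expected transfers from Tier 3 to Tier 2: 3.9116.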